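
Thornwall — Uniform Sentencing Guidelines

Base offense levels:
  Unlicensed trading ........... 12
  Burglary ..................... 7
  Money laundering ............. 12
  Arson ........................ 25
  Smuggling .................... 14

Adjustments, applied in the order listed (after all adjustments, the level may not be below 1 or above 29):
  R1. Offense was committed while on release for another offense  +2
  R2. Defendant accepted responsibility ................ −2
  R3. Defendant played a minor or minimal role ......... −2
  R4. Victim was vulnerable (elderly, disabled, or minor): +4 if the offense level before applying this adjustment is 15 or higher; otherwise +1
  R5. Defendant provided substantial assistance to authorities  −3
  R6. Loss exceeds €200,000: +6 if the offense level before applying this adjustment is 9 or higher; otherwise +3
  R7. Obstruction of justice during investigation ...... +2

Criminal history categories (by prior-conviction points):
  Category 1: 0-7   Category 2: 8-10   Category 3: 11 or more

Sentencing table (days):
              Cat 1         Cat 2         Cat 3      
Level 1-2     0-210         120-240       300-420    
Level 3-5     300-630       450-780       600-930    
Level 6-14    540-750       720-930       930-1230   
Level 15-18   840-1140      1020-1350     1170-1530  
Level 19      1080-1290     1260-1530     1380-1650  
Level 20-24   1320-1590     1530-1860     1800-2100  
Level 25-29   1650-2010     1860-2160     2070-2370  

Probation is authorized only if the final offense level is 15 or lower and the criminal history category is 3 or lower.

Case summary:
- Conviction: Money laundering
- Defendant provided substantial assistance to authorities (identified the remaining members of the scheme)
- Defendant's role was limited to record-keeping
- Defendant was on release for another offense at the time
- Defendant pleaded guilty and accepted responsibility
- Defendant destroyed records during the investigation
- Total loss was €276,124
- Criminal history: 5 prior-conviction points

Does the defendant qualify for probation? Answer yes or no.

Yes

Base offense level for money laundering: 12.
R1 applies: 12 + 2 = 14.
R2 applies: 14 − 2 = 12.
R3 applies: 12 − 2 = 10.
R4 does not apply.
R5 applies: 10 − 3 = 7.
R6 applies (level before this adjustment is 7 < 9, so +3): 7 + 3 = 10.
R7 applies: 10 + 2 = 12.
Final offense level: 12.
Criminal history: 5 prior points → Category 1 (0-7).
Level 12 falls in the 6-14 band.
Grid: Level 6-14 × Category 1 = 540-750 days.
Probation check: level 12 ≤ 15 and category 1 ≤ 3 → eligible.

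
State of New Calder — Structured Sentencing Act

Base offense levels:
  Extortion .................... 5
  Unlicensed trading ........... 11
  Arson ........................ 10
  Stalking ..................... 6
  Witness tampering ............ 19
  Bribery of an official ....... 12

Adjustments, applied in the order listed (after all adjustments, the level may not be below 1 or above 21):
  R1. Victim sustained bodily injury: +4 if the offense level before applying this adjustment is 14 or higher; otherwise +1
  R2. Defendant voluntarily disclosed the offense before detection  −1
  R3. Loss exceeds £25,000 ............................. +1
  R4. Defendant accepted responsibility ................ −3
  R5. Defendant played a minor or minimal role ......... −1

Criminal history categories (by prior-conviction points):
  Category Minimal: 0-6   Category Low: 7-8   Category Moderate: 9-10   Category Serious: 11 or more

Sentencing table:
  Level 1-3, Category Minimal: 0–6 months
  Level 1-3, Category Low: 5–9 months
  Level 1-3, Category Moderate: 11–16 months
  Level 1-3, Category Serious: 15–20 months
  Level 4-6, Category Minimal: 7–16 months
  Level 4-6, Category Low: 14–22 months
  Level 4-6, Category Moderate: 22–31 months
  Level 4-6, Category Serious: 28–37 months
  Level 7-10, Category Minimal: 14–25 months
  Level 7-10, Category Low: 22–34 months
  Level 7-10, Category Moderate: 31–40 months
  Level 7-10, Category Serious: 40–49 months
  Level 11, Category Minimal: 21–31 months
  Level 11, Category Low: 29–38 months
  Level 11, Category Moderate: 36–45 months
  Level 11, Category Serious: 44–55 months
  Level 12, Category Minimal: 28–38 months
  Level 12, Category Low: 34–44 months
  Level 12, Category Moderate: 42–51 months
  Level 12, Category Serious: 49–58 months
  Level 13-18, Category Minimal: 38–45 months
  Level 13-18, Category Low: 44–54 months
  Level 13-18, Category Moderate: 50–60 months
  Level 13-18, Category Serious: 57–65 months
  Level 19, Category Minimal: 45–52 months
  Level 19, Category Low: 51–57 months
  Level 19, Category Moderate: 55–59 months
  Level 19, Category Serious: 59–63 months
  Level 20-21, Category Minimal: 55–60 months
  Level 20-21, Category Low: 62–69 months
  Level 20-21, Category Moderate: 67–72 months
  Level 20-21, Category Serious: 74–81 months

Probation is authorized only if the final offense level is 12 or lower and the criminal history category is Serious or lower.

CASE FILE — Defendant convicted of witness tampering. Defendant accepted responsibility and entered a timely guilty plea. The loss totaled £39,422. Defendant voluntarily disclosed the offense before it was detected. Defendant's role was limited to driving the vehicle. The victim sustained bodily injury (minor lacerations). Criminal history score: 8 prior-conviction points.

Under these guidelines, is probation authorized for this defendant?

No

Base offense level for witness tampering: 19.
R1 applies (level before this adjustment is 19 ≥ 14, so +4): 19 + 4 = 23.
R2 applies: 23 − 1 = 22.
R3 applies: 22 + 1 = 23.
R4 applies: 23 − 3 = 20.
R5 applies: 20 − 1 = 19.
Final offense level: 19.
Criminal history: 8 prior points → Category Low (7-8).
Level 19 falls in the 19 band.
Grid: Level 19 × Category Low = 51-57 months.
Probation check: level 19 > 12 and category Low ≤ Serious → not eligible.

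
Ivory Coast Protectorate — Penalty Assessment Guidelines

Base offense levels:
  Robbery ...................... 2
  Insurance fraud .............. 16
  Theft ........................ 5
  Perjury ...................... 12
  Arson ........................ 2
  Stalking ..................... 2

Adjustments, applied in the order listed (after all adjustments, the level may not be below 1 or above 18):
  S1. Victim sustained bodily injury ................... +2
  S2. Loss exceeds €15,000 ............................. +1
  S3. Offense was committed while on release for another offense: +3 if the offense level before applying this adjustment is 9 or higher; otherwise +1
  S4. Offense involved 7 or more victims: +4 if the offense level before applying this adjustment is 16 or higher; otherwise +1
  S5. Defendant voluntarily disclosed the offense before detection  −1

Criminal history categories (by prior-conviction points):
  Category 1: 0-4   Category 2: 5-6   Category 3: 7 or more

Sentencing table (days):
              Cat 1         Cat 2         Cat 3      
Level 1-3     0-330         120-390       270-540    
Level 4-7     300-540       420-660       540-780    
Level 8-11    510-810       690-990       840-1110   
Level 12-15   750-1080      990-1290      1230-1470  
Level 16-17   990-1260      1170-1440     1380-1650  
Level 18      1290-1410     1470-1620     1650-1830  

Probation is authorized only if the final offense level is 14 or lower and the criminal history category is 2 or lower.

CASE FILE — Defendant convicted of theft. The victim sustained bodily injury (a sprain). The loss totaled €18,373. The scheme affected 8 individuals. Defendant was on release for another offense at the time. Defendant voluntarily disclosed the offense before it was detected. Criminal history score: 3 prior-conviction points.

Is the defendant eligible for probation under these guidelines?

Base offense level for theft: 5.
S1 applies: 5 + 2 = 7.
S2 applies: 7 + 1 = 8.
S3 applies (level before this adjustment is 8 < 9, so +1): 8 + 1 = 9.
S4 applies (level before this adjustment is 9 < 16, so +1): 9 + 1 = 10.
S5 applies: 10 − 1 = 9.
Final offense level: 9.
Criminal history: 3 prior points → Category 1 (0-4).
Level 9 falls in the 8-11 band.
Grid: Level 8-11 × Category 1 = 510-810 days.
Probation check: level 9 ≤ 14 and category 1 ≤ 2 → eligible.

Yes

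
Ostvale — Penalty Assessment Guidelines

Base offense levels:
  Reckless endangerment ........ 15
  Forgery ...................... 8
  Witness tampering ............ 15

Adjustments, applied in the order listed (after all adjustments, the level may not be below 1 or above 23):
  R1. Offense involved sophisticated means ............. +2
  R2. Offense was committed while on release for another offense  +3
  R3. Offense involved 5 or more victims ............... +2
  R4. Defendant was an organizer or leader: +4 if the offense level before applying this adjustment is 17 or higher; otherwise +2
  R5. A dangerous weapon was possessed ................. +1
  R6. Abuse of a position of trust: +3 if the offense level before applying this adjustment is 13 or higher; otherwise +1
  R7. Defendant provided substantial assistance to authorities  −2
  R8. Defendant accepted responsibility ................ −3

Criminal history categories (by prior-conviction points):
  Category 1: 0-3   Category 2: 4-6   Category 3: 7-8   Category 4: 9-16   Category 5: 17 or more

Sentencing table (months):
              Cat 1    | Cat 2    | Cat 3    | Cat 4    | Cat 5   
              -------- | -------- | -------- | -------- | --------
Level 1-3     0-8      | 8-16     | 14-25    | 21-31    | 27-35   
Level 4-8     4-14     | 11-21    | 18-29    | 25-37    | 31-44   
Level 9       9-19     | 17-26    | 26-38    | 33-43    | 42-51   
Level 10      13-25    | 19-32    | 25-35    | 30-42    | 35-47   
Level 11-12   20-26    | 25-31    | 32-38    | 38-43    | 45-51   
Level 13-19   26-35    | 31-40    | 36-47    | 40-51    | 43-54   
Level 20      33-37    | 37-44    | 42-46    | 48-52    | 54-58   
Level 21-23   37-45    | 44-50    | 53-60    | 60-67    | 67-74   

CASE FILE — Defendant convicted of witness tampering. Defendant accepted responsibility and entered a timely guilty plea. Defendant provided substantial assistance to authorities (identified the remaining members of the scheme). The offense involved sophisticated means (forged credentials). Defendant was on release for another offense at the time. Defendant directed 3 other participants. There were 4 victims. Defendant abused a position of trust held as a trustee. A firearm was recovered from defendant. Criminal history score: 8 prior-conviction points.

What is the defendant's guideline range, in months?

Base offense level for witness tampering: 15.
R1 applies: 15 + 2 = 17.
R2 applies: 17 + 3 = 20.
R4 applies (level before this adjustment is 20 ≥ 17, so +4): 20 + 4 = 24.
R5 applies: 24 + 1 = 25.
R6 applies (level before this adjustment is 25 ≥ 13, so +3): 25 + 3 = 28.
R7 applies: 28 − 2 = 26.
R8 applies: 26 − 3 = 23.
Final offense level: 23.
Criminal history: 8 prior points → Category 3 (7-8).
Level 23 falls in the 21-23 band.
Grid: Level 21-23 × Category 3 = 53-60 months.

53-60 months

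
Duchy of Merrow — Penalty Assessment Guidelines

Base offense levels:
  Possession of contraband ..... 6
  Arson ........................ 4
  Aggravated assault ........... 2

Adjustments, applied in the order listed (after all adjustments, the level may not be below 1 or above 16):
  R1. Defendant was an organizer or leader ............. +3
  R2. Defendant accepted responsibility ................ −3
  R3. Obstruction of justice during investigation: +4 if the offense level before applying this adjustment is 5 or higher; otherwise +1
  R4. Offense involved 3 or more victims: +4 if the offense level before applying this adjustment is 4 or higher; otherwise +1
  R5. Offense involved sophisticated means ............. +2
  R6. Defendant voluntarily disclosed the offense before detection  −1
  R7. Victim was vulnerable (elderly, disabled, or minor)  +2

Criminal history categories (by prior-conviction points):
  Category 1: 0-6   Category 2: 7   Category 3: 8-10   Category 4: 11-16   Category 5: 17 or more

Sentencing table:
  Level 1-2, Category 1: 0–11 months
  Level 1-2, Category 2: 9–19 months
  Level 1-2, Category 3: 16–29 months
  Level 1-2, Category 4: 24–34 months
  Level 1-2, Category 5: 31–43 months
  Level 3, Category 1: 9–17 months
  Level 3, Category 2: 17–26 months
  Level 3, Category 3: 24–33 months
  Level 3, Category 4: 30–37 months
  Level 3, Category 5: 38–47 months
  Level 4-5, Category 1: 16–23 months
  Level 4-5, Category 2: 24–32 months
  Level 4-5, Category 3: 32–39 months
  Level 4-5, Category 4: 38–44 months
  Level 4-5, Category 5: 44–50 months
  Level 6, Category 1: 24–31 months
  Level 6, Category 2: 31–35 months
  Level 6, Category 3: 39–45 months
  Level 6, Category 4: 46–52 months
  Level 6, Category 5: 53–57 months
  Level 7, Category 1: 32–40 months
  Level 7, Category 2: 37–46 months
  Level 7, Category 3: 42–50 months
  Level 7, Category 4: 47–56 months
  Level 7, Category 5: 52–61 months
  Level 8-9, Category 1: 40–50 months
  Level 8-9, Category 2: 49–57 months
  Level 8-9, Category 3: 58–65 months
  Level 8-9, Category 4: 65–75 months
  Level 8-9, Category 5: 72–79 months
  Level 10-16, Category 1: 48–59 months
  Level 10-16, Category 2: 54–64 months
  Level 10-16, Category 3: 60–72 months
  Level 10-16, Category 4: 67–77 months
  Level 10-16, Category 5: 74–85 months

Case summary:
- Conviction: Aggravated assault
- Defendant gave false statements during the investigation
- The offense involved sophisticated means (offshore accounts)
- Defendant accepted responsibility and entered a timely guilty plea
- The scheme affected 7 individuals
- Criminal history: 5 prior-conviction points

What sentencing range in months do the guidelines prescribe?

Base offense level for aggravated assault: 2.
R2 applies: 2 − 3 = -1.
R3 applies (level before this adjustment is -1 < 5, so +1): -1 + 1 = 0.
R4 applies (level before this adjustment is 0 < 4, so +1): 0 + 1 = 1.
R5 applies: 1 + 2 = 3.
R6 does not apply.
Final offense level: 3.
Criminal history: 5 prior points → Category 1 (0-6).
Level 3 falls in the 3 band.
Grid: Level 3 × Category 1 = 9-17 months.

9-17 months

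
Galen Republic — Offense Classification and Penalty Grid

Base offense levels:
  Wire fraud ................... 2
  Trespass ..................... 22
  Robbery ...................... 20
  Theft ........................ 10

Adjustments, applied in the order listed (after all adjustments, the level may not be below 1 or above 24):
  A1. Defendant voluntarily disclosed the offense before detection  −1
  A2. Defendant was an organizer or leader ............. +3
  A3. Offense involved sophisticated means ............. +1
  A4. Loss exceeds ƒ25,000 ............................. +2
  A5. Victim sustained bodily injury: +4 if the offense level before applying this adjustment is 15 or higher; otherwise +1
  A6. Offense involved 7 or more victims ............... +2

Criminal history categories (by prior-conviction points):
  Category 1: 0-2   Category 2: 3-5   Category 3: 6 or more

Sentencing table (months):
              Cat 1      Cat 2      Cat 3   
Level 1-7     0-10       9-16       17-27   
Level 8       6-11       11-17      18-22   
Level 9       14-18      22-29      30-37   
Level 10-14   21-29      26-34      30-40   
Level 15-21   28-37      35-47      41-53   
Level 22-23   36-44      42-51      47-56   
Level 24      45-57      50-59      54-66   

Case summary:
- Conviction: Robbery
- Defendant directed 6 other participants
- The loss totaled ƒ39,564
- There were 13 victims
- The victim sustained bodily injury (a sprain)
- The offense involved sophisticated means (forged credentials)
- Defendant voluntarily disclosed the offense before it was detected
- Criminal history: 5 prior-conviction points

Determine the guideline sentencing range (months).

50-59 months

Base offense level for robbery: 20.
A1 applies: 20 − 1 = 19.
A2 applies: 19 + 3 = 22.
A3 applies: 22 + 1 = 23.
A4 applies: 23 + 2 = 25.
A5 applies (level before this adjustment is 25 ≥ 15, so +4): 25 + 4 = 29.
A6 applies: 29 + 2 = 31.
Level 31 exceeds the maximum of 24; capped at 24.
Final offense level: 24.
Criminal history: 5 prior points → Category 2 (3-5).
Level 24 falls in the 24 band.
Grid: Level 24 × Category 2 = 50-59 months.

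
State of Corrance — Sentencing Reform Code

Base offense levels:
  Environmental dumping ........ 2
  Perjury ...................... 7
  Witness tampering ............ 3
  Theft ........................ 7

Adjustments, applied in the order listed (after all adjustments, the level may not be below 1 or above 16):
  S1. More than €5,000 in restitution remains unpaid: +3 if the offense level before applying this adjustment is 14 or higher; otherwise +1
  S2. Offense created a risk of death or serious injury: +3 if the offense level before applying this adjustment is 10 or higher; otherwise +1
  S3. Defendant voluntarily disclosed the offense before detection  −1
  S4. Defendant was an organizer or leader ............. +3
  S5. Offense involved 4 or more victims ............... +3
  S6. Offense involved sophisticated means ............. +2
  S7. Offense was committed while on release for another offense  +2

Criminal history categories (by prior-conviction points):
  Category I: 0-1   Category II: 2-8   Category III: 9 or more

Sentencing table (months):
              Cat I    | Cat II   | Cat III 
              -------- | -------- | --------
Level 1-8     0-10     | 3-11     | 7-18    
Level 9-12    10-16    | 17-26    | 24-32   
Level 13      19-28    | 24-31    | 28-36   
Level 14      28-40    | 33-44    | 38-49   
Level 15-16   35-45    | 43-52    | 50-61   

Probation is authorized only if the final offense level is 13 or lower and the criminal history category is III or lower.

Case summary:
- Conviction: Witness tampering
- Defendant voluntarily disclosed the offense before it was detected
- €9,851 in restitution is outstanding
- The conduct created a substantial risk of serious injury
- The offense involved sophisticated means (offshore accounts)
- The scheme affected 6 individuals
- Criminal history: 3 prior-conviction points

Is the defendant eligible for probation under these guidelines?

Base offense level for witness tampering: 3.
S1 applies (level before this adjustment is 3 < 14, so +1): 3 + 1 = 4.
S2 applies (level before this adjustment is 4 < 10, so +1): 4 + 1 = 5.
S3 applies: 5 − 1 = 4.
S5 applies: 4 + 3 = 7.
S6 applies: 7 + 2 = 9.
Final offense level: 9.
Criminal history: 3 prior points → Category II (2-8).
Level 9 falls in the 9-12 band.
Grid: Level 9-12 × Category II = 17-26 months.
Probation check: level 9 ≤ 13 and category II ≤ III → eligible.

Yes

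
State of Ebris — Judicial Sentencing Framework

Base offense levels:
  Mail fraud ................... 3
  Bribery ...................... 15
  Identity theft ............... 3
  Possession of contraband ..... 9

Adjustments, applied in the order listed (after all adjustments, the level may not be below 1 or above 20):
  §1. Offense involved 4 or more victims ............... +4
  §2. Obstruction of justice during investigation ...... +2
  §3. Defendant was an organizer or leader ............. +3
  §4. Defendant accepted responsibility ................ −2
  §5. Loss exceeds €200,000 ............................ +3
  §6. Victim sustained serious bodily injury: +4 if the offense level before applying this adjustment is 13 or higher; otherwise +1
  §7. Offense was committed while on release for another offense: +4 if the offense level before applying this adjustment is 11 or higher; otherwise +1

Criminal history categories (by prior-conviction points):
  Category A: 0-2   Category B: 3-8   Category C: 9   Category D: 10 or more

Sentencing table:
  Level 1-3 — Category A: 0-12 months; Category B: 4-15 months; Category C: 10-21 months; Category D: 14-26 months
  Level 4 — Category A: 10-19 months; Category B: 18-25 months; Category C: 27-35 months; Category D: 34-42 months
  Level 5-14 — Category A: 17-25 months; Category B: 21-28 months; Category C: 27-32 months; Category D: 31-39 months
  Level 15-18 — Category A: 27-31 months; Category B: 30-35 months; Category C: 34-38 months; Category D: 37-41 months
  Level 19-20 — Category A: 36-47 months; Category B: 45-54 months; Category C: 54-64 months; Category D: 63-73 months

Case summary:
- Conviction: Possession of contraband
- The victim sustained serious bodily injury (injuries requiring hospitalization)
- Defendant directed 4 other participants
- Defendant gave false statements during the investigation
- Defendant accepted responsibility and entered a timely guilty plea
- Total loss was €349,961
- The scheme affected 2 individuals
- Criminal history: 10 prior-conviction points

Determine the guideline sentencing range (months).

Base offense level for possession of contraband: 9.
§1 does not apply.
§2 applies: 9 + 2 = 11.
§3 applies: 11 + 3 = 14.
§4 applies: 14 − 2 = 12.
§5 applies: 12 + 3 = 15.
§6 applies (level before this adjustment is 15 ≥ 13, so +4): 15 + 4 = 19.
Final offense level: 19.
Criminal history: 10 prior points → Category D (10+).
Level 19 falls in the 19-20 band.
Grid: Level 19-20 × Category D = 63-73 months.

63-73 months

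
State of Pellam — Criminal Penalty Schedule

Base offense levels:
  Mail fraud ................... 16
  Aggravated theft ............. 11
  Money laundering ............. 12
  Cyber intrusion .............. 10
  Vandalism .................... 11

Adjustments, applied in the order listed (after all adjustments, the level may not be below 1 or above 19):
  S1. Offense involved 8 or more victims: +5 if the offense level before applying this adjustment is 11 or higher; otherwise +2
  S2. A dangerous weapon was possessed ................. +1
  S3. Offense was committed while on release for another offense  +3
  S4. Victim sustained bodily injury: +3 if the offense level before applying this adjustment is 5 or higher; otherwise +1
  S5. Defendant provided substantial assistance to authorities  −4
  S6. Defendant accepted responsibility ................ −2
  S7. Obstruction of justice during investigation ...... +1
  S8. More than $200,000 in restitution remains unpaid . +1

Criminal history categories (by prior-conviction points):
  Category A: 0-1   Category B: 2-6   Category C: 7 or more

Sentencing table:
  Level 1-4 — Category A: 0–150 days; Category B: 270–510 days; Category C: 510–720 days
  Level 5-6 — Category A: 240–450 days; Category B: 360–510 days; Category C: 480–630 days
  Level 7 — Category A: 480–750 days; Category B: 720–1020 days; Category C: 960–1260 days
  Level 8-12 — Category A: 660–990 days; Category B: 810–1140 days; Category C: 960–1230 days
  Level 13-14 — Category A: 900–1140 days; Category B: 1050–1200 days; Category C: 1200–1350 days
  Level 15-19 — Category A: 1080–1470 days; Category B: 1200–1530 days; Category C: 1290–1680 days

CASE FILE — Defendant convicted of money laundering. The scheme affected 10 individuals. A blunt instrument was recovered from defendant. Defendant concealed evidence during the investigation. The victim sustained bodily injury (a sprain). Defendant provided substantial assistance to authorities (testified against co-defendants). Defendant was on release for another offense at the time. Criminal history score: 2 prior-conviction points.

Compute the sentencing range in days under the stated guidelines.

Base offense level for money laundering: 12.
S1 applies (level before this adjustment is 12 ≥ 11, so +5): 12 + 5 = 17.
S2 applies: 17 + 1 = 18.
S3 applies: 18 + 3 = 21.
S4 applies (level before this adjustment is 21 ≥ 5, so +3): 21 + 3 = 24.
S5 applies: 24 − 4 = 20.
S7 applies: 20 + 1 = 21.
S8 does not apply.
Level 21 exceeds the maximum of 19; capped at 19.
Final offense level: 19.
Criminal history: 2 prior points → Category B (2-6).
Level 19 falls in the 15-19 band.
Grid: Level 15-19 × Category B = 1200-1530 days.

1200-1530 days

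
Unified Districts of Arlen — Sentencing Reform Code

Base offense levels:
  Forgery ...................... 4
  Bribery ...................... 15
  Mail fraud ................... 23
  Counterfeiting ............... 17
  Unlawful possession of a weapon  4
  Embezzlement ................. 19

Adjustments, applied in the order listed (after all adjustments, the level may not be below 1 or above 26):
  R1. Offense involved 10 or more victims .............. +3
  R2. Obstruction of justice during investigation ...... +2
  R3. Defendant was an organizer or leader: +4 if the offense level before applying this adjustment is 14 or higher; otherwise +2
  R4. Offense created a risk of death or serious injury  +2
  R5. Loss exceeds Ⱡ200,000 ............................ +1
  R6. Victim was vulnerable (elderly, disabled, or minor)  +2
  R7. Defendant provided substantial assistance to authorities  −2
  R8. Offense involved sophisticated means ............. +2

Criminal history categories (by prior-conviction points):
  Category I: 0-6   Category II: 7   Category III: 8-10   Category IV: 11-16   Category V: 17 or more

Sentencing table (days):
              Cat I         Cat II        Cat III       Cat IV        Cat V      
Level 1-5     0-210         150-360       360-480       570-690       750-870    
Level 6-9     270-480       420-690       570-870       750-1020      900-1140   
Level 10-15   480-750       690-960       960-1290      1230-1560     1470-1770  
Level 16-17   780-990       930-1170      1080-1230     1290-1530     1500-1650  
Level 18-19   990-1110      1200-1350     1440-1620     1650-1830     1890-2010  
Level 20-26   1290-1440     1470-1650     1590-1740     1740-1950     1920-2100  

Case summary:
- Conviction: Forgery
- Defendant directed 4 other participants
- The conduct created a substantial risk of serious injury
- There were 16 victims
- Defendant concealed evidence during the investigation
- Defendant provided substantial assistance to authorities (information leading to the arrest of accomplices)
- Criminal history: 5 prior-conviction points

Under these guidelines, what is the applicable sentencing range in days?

480-750 days

Base offense level for forgery: 4.
R1 applies: 4 + 3 = 7.
R2 applies: 7 + 2 = 9.
R3 applies (level before this adjustment is 9 < 14, so +2): 9 + 2 = 11.
R4 applies: 11 + 2 = 13.
R7 applies: 13 − 2 = 11.
R8 does not apply.
Final offense level: 11.
Criminal history: 5 prior points → Category I (0-6).
Level 11 falls in the 10-15 band.
Grid: Level 10-15 × Category I = 480-750 days.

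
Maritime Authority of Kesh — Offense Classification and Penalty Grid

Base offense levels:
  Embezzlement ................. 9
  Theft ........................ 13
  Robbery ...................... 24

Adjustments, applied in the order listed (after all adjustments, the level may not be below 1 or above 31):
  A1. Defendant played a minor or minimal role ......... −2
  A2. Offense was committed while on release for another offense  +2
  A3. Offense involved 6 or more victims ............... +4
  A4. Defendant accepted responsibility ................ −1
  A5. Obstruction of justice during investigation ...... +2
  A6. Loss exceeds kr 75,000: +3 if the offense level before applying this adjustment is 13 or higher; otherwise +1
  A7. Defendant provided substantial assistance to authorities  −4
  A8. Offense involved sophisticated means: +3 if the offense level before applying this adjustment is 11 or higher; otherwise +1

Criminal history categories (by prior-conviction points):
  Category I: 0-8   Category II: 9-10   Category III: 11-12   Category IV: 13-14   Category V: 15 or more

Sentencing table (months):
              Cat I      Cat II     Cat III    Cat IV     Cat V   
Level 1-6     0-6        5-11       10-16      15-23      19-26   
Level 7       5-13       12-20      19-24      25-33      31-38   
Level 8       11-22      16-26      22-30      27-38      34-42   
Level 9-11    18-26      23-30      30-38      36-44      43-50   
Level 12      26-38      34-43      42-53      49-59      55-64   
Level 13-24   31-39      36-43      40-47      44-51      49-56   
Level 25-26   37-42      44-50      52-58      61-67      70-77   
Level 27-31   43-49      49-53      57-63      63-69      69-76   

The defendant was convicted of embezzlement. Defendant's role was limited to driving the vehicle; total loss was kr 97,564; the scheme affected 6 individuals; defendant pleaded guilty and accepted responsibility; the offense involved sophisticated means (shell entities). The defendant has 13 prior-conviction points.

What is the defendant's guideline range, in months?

Base offense level for embezzlement: 9.
A1 applies: 9 − 2 = 7.
A3 applies: 7 + 4 = 11.
A4 applies: 11 − 1 = 10.
A6 applies (level before this adjustment is 10 < 13, so +1): 10 + 1 = 11.
A8 applies (level before this adjustment is 11 ≥ 11, so +3): 11 + 3 = 14.
Final offense level: 14.
Criminal history: 13 prior points → Category IV (13-14).
Level 14 falls in the 13-24 band.
Grid: Level 13-24 × Category IV = 44-51 months.

44-51 months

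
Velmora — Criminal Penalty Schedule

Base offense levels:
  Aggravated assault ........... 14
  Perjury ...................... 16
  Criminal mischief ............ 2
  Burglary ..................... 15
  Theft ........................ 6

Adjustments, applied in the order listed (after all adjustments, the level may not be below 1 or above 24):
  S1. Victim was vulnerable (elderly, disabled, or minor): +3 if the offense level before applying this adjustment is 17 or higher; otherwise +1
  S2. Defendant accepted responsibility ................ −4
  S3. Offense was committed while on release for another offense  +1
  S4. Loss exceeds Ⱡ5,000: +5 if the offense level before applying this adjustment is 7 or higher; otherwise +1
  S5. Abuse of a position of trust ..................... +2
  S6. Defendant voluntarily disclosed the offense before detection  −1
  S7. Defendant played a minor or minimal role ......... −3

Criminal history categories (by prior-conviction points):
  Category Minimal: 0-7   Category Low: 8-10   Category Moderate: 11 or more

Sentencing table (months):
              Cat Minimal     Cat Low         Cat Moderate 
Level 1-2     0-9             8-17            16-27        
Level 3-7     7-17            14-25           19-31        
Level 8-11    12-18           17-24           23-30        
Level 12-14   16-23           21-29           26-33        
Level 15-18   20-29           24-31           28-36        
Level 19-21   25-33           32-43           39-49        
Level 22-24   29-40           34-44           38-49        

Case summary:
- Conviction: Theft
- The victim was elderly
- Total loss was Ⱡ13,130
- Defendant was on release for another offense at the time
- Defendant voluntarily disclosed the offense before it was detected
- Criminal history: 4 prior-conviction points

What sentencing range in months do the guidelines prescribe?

16-23 months

Base offense level for theft: 6.
S1 applies (level before this adjustment is 6 < 17, so +1): 6 + 1 = 7.
S2 does not apply.
S3 applies: 7 + 1 = 8.
S4 applies (level before this adjustment is 8 ≥ 7, so +5): 8 + 5 = 13.
S5 does not apply.
S6 applies: 13 − 1 = 12.
S7 does not apply.
Final offense level: 12.
Criminal history: 4 prior points → Category Minimal (0-7).
Level 12 falls in the 12-14 band.
Grid: Level 12-14 × Category Minimal = 16-23 months.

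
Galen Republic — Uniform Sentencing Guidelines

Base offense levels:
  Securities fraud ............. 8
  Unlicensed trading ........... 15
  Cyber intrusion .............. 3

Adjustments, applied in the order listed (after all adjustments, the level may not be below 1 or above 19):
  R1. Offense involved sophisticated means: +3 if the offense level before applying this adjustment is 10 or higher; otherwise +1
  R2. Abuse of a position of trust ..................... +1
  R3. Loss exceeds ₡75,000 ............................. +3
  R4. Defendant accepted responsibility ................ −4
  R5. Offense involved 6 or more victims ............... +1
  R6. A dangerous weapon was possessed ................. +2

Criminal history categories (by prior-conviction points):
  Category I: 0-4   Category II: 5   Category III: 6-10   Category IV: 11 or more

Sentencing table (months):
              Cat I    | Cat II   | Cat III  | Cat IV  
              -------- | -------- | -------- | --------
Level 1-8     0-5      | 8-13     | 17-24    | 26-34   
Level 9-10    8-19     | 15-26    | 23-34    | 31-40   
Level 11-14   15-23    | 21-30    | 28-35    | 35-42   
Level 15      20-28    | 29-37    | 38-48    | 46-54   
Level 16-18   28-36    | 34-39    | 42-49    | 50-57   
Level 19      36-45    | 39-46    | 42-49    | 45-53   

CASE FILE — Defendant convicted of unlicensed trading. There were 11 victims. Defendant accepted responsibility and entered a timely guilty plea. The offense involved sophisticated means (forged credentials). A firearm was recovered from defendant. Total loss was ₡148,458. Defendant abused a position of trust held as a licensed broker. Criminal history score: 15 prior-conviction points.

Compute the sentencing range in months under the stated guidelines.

45-53 months

Base offense level for unlicensed trading: 15.
R1 applies (level before this adjustment is 15 ≥ 10, so +3): 15 + 3 = 18.
R2 applies: 18 + 1 = 19.
R3 applies: 19 + 3 = 22.
R4 applies: 22 − 4 = 18.
R5 applies: 18 + 1 = 19.
R6 applies: 19 + 2 = 21.
Level 21 exceeds the maximum of 19; capped at 19.
Final offense level: 19.
Criminal history: 15 prior points → Category IV (11+).
Level 19 falls in the 19 band.
Grid: Level 19 × Category IV = 45-53 months.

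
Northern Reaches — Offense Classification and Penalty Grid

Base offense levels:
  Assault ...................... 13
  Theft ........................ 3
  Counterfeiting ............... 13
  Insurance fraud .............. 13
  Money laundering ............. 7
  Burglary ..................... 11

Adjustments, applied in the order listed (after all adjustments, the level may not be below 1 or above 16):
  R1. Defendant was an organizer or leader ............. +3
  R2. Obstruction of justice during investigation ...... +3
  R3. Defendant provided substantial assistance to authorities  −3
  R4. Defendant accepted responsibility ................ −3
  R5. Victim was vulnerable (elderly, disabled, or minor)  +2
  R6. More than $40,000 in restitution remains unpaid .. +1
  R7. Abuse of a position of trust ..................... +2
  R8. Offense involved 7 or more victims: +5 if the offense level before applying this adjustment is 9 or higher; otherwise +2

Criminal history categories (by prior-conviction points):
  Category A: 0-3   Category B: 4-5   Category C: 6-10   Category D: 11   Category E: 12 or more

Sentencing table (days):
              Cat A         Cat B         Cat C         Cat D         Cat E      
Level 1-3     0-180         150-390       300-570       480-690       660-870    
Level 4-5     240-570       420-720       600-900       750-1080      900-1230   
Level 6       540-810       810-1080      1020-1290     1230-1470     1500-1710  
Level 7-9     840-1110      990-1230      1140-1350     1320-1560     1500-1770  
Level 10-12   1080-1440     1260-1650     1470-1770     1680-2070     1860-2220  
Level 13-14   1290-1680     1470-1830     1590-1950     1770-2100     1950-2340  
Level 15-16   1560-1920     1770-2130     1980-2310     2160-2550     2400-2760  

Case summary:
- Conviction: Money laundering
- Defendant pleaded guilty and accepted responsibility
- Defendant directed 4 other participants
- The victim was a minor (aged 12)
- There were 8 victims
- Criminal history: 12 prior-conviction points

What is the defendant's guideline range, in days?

Base offense level for money laundering: 7.
R1 applies: 7 + 3 = 10.
R3 does not apply.
R4 applies: 10 − 3 = 7.
R5 applies: 7 + 2 = 9.
R6 does not apply.
R7 does not apply.
R8 applies (level before this adjustment is 9 ≥ 9, so +5): 9 + 5 = 14.
Final offense level: 14.
Criminal history: 12 prior points → Category E (12+).
Level 14 falls in the 13-14 band.
Grid: Level 13-14 × Category E = 1950-2340 days.

1950-2340 days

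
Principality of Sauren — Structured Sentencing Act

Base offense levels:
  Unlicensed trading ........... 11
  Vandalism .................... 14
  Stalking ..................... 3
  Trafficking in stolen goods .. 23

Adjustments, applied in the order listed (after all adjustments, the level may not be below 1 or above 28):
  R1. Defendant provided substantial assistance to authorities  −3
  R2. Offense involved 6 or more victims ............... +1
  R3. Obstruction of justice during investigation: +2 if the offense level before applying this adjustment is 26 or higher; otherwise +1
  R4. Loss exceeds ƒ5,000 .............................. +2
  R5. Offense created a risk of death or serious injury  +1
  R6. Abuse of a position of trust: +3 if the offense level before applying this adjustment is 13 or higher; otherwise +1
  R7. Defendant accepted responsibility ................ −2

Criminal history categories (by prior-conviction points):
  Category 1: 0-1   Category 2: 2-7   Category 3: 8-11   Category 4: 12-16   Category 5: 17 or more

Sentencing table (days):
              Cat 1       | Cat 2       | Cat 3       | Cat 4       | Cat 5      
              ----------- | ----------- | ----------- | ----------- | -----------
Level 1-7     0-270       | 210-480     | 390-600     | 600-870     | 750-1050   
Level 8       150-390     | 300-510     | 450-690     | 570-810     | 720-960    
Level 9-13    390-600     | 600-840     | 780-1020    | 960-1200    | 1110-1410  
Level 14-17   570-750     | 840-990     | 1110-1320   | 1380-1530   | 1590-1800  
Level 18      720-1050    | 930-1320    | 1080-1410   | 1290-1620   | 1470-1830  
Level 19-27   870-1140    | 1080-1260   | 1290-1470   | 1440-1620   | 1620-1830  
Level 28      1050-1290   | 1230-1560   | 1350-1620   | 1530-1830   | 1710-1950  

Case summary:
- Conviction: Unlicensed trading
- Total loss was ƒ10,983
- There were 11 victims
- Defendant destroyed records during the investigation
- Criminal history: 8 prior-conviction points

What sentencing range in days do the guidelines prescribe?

Base offense level for unlicensed trading: 11.
R2 applies: 11 + 1 = 12.
R3 applies (level before this adjustment is 12 < 26, so +1): 12 + 1 = 13.
R4 applies: 13 + 2 = 15.
R5 does not apply.
Final offense level: 15.
Criminal history: 8 prior points → Category 3 (8-11).
Level 15 falls in the 14-17 band.
Grid: Level 14-17 × Category 3 = 1110-1320 days.

1110-1320 days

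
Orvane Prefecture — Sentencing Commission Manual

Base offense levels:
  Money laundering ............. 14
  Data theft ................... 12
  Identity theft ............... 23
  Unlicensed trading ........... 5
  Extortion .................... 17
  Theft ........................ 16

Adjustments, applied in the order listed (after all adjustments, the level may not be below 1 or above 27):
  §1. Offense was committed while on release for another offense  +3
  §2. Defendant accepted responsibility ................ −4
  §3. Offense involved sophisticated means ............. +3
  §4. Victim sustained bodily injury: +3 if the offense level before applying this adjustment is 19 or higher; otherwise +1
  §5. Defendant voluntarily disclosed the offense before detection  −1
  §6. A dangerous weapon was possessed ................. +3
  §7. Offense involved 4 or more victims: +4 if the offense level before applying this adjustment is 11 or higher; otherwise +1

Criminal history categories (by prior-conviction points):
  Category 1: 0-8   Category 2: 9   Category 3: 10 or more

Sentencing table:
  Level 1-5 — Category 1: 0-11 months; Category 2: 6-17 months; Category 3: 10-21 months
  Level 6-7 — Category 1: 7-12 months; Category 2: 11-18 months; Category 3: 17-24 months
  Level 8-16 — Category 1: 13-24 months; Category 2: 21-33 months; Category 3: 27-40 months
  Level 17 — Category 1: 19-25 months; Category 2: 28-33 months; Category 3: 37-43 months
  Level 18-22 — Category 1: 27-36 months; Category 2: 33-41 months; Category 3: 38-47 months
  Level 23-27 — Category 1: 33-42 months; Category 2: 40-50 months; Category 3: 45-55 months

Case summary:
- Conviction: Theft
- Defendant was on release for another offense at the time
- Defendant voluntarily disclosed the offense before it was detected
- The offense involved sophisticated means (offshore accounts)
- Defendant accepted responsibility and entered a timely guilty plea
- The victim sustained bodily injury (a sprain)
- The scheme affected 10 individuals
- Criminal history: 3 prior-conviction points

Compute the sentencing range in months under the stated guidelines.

Base offense level for theft: 16.
§1 applies: 16 + 3 = 19.
§2 applies: 19 − 4 = 15.
§3 applies: 15 + 3 = 18.
§4 applies (level before this adjustment is 18 < 19, so +1): 18 + 1 = 19.
§5 applies: 19 − 1 = 18.
§6 does not apply.
§7 applies (level before this adjustment is 18 ≥ 11, so +4): 18 + 4 = 22.
Final offense level: 22.
Criminal history: 3 prior points → Category 1 (0-8).
Level 22 falls in the 18-22 band.
Grid: Level 18-22 × Category 1 = 27-36 months.

27-36 months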